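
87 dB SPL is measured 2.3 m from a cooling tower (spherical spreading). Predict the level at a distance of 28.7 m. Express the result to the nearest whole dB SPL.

65 dB SPL

Point-source attenuation: ΔL = 20·log₁₀(r₂/r₁) = 20·log₁₀(28.7/2.3) = 21.923 dB.
L₂ = 87 − 20·log₁₀(28.7/2.3) = 87 − 21.923 = 65.08 dB SPL.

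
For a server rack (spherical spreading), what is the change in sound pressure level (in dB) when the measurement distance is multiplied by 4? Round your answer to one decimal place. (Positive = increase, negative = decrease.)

With spherical spreading the level changes by −20·log₁₀(r₂/r₁).
ΔL = −20·log₁₀(4) = -12.04 dB.

-12.0 dB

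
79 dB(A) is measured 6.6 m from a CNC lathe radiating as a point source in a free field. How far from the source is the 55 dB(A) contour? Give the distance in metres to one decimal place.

Point-source spreading drops the level by 20·log₁₀(r₂/r₁); inverting, r₂/r₁ = 10^(ΔL/20).
r₂ = 6.6·10^((79−55)/20) = 6.6·10^(24.0/20) = 104.60 m.

104.6 m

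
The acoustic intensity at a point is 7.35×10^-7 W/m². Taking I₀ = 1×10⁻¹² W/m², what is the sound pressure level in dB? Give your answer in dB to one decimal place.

L = 10·log₁₀(I/I₀) = 10·log₁₀(7.35×10^-7/10⁻¹²) = 10·log₁₀(7.35×10^5).
L = 10·(0.8663 + 5) = 58.66 dB.

58.7 dB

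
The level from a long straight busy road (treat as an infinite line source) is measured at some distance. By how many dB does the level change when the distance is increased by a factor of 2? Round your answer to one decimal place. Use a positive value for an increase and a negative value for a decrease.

-3.0 dB

Line-source spreading: ΔL = −10·log₁₀(r₂/r₁).
ΔL = −10·log₁₀(2) = -3.01 dB.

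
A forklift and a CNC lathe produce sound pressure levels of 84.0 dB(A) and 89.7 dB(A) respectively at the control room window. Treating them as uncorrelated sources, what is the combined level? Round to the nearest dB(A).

Incoherent sources combine by intensity addition: L_total = 10·log₁₀(Σ 10^(L_i/10)).
Σ 10^(L/10) = 10^(84.0/10) + 10^(89.7/10) = 1.184e+09.
L_total = 10·log₁₀(1.184e+09) = 90.74 dB(A).

91 dB(A)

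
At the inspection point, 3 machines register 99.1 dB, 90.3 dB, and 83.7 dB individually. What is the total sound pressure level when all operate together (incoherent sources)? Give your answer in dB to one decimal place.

99.7 dB

Incoherent sources combine by intensity addition: L_total = 10·log₁₀(Σ 10^(L_i/10)).
Σ 10^(L/10) = 10^(99.1/10) + 10^(90.3/10) + 10^(83.7/10) = 9.434e+09.
L_total = 10·log₁₀(9.434e+09) = 99.75 dB.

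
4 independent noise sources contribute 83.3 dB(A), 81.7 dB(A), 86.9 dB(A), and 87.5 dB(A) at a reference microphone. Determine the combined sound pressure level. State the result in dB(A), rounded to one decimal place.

91.5 dB(A)

Incoherent sources combine by intensity addition: L_total = 10·log₁₀(Σ 10^(L_i/10)).
Σ 10^(L/10) = 10^(83.3/10) + 10^(81.7/10) + 10^(86.9/10) + 10^(87.5/10) = 1.414e+09.
L_total = 10·log₁₀(1.414e+09) = 91.50 dB(A).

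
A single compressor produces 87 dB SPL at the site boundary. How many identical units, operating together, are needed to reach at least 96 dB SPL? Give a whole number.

8

The shortfall is 96 − 87 = 9.0 dB, and N units add 10·log₁₀ N, so need 10·log₁₀ N ≥ 9.0.
N ≥ 10^(9.0/10) = 7.943, so N = 8.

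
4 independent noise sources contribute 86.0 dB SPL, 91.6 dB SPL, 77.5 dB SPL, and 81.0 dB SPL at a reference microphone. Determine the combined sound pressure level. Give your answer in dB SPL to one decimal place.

For uncorrelated sources the intensities add, so convert each level to linear form, sum, and take 10·log₁₀ of the total.
Σ 10^(L/10) = 10^(86.0/10) + 10^(91.6/10) + 10^(77.5/10) + 10^(81.0/10) = 2.026e+09.
L_total = 10·log₁₀(2.026e+09) = 93.07 dB SPL.

93.1 dB SPL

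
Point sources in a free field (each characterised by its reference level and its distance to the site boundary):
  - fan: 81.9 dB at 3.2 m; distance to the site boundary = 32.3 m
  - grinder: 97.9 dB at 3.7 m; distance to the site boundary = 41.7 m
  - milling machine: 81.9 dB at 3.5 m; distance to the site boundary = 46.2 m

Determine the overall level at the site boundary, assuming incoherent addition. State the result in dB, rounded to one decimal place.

Propagate each source to the receiver with L = L_ref − 20·log₁₀(r/r_ref), then add intensities.
fan: 81.9 − 20·log₁₀(32.3/3.2) = 81.9 − 20.08 = 61.82 dB.
grinder: 97.9 − 20·log₁₀(41.7/3.7) = 97.9 − 21.04 = 76.86 dB.
milling machine: 81.9 − 20·log₁₀(46.2/3.5) = 81.9 − 22.41 = 59.49 dB.
Σ 10^(L/10) = 5.095e+07 → L_total = 10·log₁₀(5.095e+07) = 77.07 dB.

77.1 dB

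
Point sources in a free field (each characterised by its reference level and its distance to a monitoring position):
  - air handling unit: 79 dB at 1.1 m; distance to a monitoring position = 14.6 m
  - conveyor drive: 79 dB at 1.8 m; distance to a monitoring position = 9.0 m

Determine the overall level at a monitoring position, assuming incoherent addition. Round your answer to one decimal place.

65.6 dB

Propagate each source to the receiver with L = L_ref − 20·log₁₀(r/r_ref), then add intensities.
air handling unit: 79 − 20·log₁₀(14.6/1.1) = 79 − 22.46 = 56.54 dB.
conveyor drive: 79 − 20·log₁₀(9.0/1.8) = 79 − 13.98 = 65.02 dB.
Σ 10^(L/10) = 3.628e+06 → L_total = 10·log₁₀(3.628e+06) = 65.60 dB.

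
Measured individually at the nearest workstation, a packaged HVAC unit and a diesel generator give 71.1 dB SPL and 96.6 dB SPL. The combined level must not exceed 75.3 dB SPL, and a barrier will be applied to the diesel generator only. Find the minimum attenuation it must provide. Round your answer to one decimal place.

Everything except the diesel generator sums to 10^(71.1/10) = 1.288e+07 in linear terms, 71.10 dB SPL.
The limit corresponds to 10^(75.3/10) = 3.388e+07; subtracting the fixed part leaves 2.100e+07 for the diesel generator, i.e. 73.22 dB SPL.
Required insertion loss = 96.6 − 73.22 = 23.38 dB.

23.4 dB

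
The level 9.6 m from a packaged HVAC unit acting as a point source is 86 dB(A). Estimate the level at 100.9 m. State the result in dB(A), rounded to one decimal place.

For a point source, L₂ = L₁ − 20·log₁₀(r₂/r₁).
L₂ = 86 − 20·log₁₀(100.9/9.6) = 86 − 20.432 = 65.57 dB(A).

65.6 dB(A)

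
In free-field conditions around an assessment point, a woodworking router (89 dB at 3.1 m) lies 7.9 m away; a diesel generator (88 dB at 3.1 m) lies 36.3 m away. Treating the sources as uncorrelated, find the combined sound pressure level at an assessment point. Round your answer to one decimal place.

81.0 dB

First find each source's level at the receiver (point-source: −20·log₁₀(r/r_ref)), then combine on an intensity basis.
woodworking router: 89 − 20·log₁₀(7.9/3.1) = 89 − 8.13 = 80.87 dB.
diesel generator: 88 − 20·log₁₀(36.3/3.1) = 88 − 21.37 = 66.63 dB.
Σ 10^(L/10) = 1.269e+08 → L_total = 10·log₁₀(1.269e+08) = 81.04 dB.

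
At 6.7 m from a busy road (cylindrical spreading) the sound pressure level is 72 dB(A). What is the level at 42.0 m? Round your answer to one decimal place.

Line-source attenuation: ΔL = 10·log₁₀(r₂/r₁) = 10·log₁₀(42.0/6.7) = 7.972 dB.
L₂ = 72 − 10·log₁₀(42.0/6.7) = 72 − 7.972 = 64.03 dB(A).

64.0 dB(A)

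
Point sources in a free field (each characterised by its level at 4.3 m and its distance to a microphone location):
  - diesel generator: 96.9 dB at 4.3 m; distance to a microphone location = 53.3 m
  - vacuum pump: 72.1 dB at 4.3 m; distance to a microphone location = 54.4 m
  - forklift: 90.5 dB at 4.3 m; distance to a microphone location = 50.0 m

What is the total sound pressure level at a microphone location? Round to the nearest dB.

76 dB

First find each source's level at the receiver (point-source: −20·log₁₀(r/r_ref)), then combine on an intensity basis.
diesel generator: 96.9 − 20·log₁₀(53.3/4.3) = 96.9 − 21.87 = 75.03 dB.
vacuum pump: 72.1 − 20·log₁₀(54.4/4.3) = 72.1 − 22.04 = 50.06 dB.
forklift: 90.5 − 20·log₁₀(50.0/4.3) = 90.5 − 21.31 = 69.19 dB.
Σ 10^(L/10) = 4.028e+07 → L_total = 10·log₁₀(4.028e+07) = 76.05 dB.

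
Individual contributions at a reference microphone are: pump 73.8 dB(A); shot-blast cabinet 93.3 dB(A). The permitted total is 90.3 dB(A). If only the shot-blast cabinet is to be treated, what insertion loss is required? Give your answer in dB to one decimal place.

Fixed contribution from the other source: Σ 10^(L/10) = 10^(73.8/10) = 2.399e+07 (73.80 dB(A)).
To meet 90.3 dB(A) overall, the treated shot-blast cabinet may contribute at most 10^(90.3/10) − 2.399e+07 = 1.048e+09, i.e. 90.20 dB(A).
So the shot-blast cabinet must be reduced from 93.3 to 90.20 dB(A): IL = 3.10 dB.

3.1 dB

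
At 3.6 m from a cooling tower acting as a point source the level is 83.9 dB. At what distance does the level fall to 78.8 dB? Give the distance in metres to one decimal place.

6.5 m

For a point source L₁ − L₂ = 20·log₁₀(r₂/r₁), so r₂ = r₁·10^((L₁−L₂)/20).
r₂ = 3.6·10^((83.9−78.8)/20) = 3.6·10^(5.1/20) = 6.48 m.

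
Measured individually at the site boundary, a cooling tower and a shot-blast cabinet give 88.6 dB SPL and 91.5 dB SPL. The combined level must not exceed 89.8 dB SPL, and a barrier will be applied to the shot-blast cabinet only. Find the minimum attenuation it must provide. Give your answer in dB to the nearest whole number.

The untreated sources together contribute 10^(88.6/10) = 7.244e+08, i.e. 88.60 dB SPL.
To meet 89.8 dB SPL overall, the treated shot-blast cabinet may contribute at most 10^(89.8/10) − 7.244e+08 = 2.306e+08, i.e. 83.63 dB SPL.
So the shot-blast cabinet must be reduced from 91.5 to 83.63 dB SPL: IL = 7.87 dB.

8 dB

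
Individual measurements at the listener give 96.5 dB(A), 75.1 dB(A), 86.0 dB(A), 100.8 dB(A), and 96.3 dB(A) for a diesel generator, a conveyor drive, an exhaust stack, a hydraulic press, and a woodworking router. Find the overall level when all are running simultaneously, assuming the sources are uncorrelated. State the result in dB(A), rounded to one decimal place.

For uncorrelated sources the intensities add, so convert each level to linear form, sum, and take 10·log₁₀ of the total.
Σ 10^(L/10) = 10^(96.5/10) + 10^(75.1/10) + 10^(86.0/10) + 10^(100.8/10) + 10^(96.3/10) = 2.119e+10.
L_total = 10·log₁₀(2.119e+10) = 103.26 dB(A).

103.3 dB(A)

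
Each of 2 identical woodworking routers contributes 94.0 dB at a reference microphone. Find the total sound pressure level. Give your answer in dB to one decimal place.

97.0 dB

L_total = L₁ + 10·log₁₀ N for N identical incoherent sources.
L_total = 94.0 + 10·log₁₀(2) = 94.0 + 3.010 = 97.01 dB.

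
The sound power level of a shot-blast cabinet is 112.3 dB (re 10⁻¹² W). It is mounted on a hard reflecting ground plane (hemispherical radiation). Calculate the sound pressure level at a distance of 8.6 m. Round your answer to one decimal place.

L_p = L_w − 10·log₁₀(2π·r²) with r = 8.6 m.
2π·r² = 464.7 m², 10·log₁₀ of that is 26.672 dB.
L_p = 112.3 − 26.672 = 85.63 dB.

85.6 dB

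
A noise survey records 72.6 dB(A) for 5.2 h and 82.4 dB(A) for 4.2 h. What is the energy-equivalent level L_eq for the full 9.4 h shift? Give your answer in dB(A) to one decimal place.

L_eq = 10·log₁₀[(1/T)·Σ tᵢ·10^(Lᵢ/10)] with T = 9.4 h.
Σ tᵢ·10^(Lᵢ/10) = 5.2·10^(72.6/10) + 4.2·10^(82.4/10) = 8.245e+08.
L_eq = 10·log₁₀(8.245e+08/9.4) = 79.43 dB(A).

79.4 dB(A)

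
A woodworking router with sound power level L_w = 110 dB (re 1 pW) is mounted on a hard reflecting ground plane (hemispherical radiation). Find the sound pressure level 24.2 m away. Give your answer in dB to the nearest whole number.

74 dB

L_p = L_w − 10·log₁₀(2π·r²) with r = 24.2 m.
2π·r² = 3680 m², 10·log₁₀ of that is 35.658 dB.
L_p = 110 − 35.658 = 74.34 dB.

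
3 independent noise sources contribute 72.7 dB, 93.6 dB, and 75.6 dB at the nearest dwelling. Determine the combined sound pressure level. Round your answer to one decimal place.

93.7 dB

Incoherent sources combine by intensity addition: L_total = 10·log₁₀(Σ 10^(L_i/10)).
Σ 10^(L/10) = 10^(72.7/10) + 10^(93.6/10) + 10^(75.6/10) = 2.346e+09.
L_total = 10·log₁₀(2.346e+09) = 93.70 dB.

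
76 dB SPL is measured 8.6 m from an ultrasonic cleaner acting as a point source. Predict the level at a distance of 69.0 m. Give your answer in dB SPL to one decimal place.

57.9 dB SPL

For a point source, L₂ = L₁ − 20·log₁₀(r₂/r₁).
L₂ = 76 − 20·log₁₀(69.0/8.6) = 76 − 18.087 = 57.91 dB SPL.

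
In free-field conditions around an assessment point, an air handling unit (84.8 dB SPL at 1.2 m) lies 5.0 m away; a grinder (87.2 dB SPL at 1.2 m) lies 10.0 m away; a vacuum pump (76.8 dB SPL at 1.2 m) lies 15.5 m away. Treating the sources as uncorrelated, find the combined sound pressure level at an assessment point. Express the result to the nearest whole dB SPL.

74 dB SPL

First find each source's level at the receiver (point-source: −20·log₁₀(r/r_ref)), then combine on an intensity basis.
air handling unit: 84.8 − 20·log₁₀(5.0/1.2) = 84.8 − 12.40 = 72.40 dB SPL.
grinder: 87.2 − 20·log₁₀(10.0/1.2) = 87.2 − 18.42 = 68.78 dB SPL.
vacuum pump: 76.8 − 20·log₁₀(15.5/1.2) = 76.8 − 22.22 = 54.58 dB SPL.
Σ 10^(L/10) = 2.524e+07 → L_total = 10·log₁₀(2.524e+07) = 74.02 dB SPL.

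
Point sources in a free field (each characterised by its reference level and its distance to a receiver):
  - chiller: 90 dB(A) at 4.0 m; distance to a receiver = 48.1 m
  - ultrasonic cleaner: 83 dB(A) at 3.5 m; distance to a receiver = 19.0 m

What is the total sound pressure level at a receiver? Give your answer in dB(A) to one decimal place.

71.4 dB(A)

Propagate each source to the receiver with L = L_ref − 20·log₁₀(r/r_ref), then add intensities.
chiller: 90 − 20·log₁₀(48.1/4.0) = 90 − 21.60 = 68.40 dB(A).
ultrasonic cleaner: 83 − 20·log₁₀(19.0/3.5) = 83 − 14.69 = 68.31 dB(A).
Σ 10^(L/10) = 1.369e+07 → L_total = 10·log₁₀(1.369e+07) = 71.36 dB(A).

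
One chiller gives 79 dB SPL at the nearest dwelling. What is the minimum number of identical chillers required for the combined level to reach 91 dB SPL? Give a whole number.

N identical sources give L₁ + 10·log₁₀ N, so require 10·log₁₀ N ≥ 91 − 79 = 12.0 dB.
N ≥ 10^(12.0/10) = 15.849, so N = 16.

16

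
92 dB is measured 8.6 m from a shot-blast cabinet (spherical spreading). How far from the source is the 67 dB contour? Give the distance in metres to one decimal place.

For a point source L₁ − L₂ = 20·log₁₀(r₂/r₁), so r₂ = r₁·10^((L₁−L₂)/20).
r₂ = 8.6·10^((92−67)/20) = 8.6·10^(25.0/20) = 152.93 m.

152.9 m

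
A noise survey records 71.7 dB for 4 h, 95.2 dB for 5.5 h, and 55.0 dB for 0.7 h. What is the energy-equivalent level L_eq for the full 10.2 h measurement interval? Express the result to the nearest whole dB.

93 dB

The energy average is taken in the linear domain: L_eq = 10·log₁₀[(Σ tᵢ·10^(Lᵢ/10))/T], T = 10.2 h.
Σ tᵢ·10^(Lᵢ/10) = 4·10^(71.7/10) + 5.5·10^(95.2/10) + 0.7·10^(55.0/10) = 1.827e+10.
L_eq = 10·log₁₀(1.827e+10/10.2) = 92.53 dB.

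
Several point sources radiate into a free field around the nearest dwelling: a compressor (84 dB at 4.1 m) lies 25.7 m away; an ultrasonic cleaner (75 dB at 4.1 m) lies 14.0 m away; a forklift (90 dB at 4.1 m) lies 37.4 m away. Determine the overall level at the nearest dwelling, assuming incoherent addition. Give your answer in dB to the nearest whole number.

Propagate each source to the receiver with L = L_ref − 20·log₁₀(r/r_ref), then add intensities.
compressor: 84 − 20·log₁₀(25.7/4.1) = 84 − 15.94 = 68.06 dB.
ultrasonic cleaner: 75 − 20·log₁₀(14.0/4.1) = 75 − 10.67 = 64.33 dB.
forklift: 90 − 20·log₁₀(37.4/4.1) = 90 − 19.20 = 70.80 dB.
Σ 10^(L/10) = 2.112e+07 → L_total = 10·log₁₀(2.112e+07) = 73.25 dB.

73 dB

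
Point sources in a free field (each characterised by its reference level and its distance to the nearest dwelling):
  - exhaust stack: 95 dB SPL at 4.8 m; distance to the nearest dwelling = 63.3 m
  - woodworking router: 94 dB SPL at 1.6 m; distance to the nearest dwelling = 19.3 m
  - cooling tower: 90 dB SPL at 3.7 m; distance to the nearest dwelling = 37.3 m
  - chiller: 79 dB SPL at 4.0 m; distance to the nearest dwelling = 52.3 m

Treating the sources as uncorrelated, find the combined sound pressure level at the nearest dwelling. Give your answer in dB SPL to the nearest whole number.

First find each source's level at the receiver (point-source: −20·log₁₀(r/r_ref)), then combine on an intensity basis.
exhaust stack: 95 − 20·log₁₀(63.3/4.8) = 95 − 22.40 = 72.60 dB SPL.
woodworking router: 94 − 20·log₁₀(19.3/1.6) = 94 − 21.63 = 72.37 dB SPL.
cooling tower: 90 − 20·log₁₀(37.3/3.7) = 90 − 20.07 = 69.93 dB SPL.
chiller: 79 − 20·log₁₀(52.3/4.0) = 79 − 22.33 = 56.67 dB SPL.
Σ 10^(L/10) = 4.575e+07 → L_total = 10·log₁₀(4.575e+07) = 76.60 dB SPL.

77 dB SPL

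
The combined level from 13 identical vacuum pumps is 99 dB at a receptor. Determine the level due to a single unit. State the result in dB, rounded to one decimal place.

For N identical incoherent sources L_total = L₁ + 10·log₁₀ N, so L₁ = 99 − 10·log₁₀(13) = 99 − 11.139.

87.9 dB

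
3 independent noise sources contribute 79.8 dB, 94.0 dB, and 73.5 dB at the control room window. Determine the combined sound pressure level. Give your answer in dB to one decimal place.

For uncorrelated sources the intensities add, so convert each level to linear form, sum, and take 10·log₁₀ of the total.
Σ 10^(L/10) = 10^(79.8/10) + 10^(94.0/10) + 10^(73.5/10) = 2.630e+09.
L_total = 10·log₁₀(2.630e+09) = 94.20 dB.

94.2 dB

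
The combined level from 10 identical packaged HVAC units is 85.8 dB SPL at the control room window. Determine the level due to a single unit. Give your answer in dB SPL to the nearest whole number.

76 dB SPL

10 equal contributions raise the level by 10·log₁₀ 10 = 10.000 dB, so each unit alone gives 85.8 − 10.000.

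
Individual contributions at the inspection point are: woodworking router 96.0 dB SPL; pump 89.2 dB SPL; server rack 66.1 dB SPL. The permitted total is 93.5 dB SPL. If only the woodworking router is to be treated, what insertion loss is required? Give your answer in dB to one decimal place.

The untreated sources together contribute 10^(89.2/10) + 10^(66.1/10) = 8.358e+08, i.e. 89.22 dB SPL.
To meet 93.5 dB SPL overall, the treated woodworking router may contribute at most 10^(93.5/10) − 8.358e+08 = 1.403e+09, i.e. 91.47 dB SPL.
Required insertion loss = 96.0 − 91.47 = 4.53 dB.

4.5 dB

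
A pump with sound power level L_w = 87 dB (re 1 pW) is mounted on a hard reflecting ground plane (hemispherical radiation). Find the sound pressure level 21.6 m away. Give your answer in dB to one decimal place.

Free-field hemispherical radiation: L_p = L_w − 10·log₁₀(2π·r²), r = 21.6 m.
2π·r² = 2931 m², 10·log₁₀ of that is 34.671 dB.
L_p = 87 − 34.671 = 52.33 dB.

52.3 dB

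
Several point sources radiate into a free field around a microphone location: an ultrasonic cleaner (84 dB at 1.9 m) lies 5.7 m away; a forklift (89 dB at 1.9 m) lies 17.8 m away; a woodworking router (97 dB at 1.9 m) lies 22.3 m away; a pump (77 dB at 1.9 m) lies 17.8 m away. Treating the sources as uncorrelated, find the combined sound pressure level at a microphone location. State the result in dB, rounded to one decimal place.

Apply inverse-square spreading to bring every level to the receiver, then sum 10^(L/10).
ultrasonic cleaner: 84 − 20·log₁₀(5.7/1.9) = 84 − 9.54 = 74.46 dB.
forklift: 89 − 20·log₁₀(17.8/1.9) = 89 − 19.43 = 69.57 dB.
woodworking router: 97 − 20·log₁₀(22.3/1.9) = 97 − 21.39 = 75.61 dB.
pump: 77 − 20·log₁₀(17.8/1.9) = 77 − 19.43 = 57.57 dB.
Σ 10^(L/10) = 7.391e+07 → L_total = 10·log₁₀(7.391e+07) = 78.69 dB.

78.7 dB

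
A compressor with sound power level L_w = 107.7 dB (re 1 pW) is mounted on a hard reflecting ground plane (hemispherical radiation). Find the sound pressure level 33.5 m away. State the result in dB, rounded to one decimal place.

69.2 dB

Free-field hemispherical radiation: L_p = L_w − 10·log₁₀(2π·r²), r = 33.5 m.
2π·r² = 7051 m², 10·log₁₀ of that is 38.483 dB.
L_p = 107.7 − 38.483 = 69.22 dB.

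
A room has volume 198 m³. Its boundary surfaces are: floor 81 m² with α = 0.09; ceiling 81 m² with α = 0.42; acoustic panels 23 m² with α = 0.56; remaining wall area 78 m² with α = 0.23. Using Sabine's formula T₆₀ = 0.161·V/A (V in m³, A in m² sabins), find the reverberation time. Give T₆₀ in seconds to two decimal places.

0.44 s

Summing Sᵢαᵢ: 81·0.09 + 81·0.42 + 23·0.56 + 78·0.23 = 72.13 m².
T₆₀ = 0.161·V/A = 0.161·198/72.13 = 0.442 s.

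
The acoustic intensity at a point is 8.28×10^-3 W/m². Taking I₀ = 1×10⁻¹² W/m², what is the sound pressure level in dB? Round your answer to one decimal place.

Dividing by I₀ shifts the exponent by 12: I/I₀ = 8.28×10^9.
L = 10·(0.9180 + 9) = 99.18 dB.

99.2 dB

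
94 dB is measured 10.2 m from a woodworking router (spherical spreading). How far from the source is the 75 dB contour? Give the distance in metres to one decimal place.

The 19.0 dB drop corresponds to a distance ratio of 10^(19.0/20) for a point source.
r₂ = 10.2·10^((94−75)/20) = 10.2·10^(19.0/20) = 90.91 m.

90.9 m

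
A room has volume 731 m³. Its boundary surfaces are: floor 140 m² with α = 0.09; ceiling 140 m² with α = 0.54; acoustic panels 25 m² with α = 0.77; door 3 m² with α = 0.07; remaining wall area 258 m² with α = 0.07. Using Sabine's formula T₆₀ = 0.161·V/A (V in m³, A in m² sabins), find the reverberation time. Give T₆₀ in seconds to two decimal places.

Summing Sᵢαᵢ: 140·0.09 + 140·0.54 + 25·0.77 + 3·0.07 + 258·0.07 = 125.72 m².
T₆₀ = 0.161 × 731 / 125.72 = 0.936 s.

0.94 s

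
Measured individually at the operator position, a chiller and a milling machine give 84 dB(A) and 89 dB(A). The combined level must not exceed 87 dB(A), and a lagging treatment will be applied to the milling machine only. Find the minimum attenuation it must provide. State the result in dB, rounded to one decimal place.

Everything except the milling machine sums to 10^(84/10) = 2.512e+08 in linear terms, 84.00 dB(A).
To meet 87 dB(A) overall, the treated milling machine may contribute at most 10^(87/10) − 2.512e+08 = 2.500e+08, i.e. 83.98 dB(A).
Required insertion loss = 89 − 83.98 = 5.02 dB.

5.0 dB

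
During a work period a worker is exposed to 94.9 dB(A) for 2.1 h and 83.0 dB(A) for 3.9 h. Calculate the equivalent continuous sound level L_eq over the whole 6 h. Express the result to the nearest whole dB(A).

The energy average is taken in the linear domain: L_eq = 10·log₁₀[(Σ tᵢ·10^(Lᵢ/10))/T], T = 6 h.
Σ tᵢ·10^(Lᵢ/10) = 2.1·10^(94.9/10) + 3.9·10^(83.0/10) = 7.268e+09.
L_eq = 10·log₁₀(7.268e+09/6) = 90.83 dB(A).

91 dB(A)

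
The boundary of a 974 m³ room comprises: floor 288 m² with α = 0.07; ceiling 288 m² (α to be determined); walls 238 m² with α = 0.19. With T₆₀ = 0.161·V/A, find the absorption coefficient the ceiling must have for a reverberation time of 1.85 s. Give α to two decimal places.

0.07

From T₆₀ = 0.161·V/A, the target T₆₀ = 1.85 s needs A = 0.161·974/1.85 = 84.76 m².
Absorption from the other surfaces = 288·0.07 + 238·0.19 = 65.38 m², so the ceiling must supply 19.38 m² over 288 m².
α = 19.38/288 = 0.067.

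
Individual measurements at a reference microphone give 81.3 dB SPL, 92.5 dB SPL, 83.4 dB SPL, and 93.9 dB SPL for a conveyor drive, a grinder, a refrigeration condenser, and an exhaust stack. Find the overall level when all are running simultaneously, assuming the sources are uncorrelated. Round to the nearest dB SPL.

Incoherent sources combine by intensity addition: L_total = 10·log₁₀(Σ 10^(L_i/10)).
Σ 10^(L/10) = 10^(81.3/10) + 10^(92.5/10) + 10^(83.4/10) + 10^(93.9/10) = 4.587e+09.
L_total = 10·log₁₀(4.587e+09) = 96.61 dB SPL.

97 dB SPL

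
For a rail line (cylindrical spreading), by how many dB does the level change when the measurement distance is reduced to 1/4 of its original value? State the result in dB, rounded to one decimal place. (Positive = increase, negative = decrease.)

+6.0 dB

A line source loses 3 dB per doubling of distance; generally ΔL = −10·log₁₀(r₂/r₁).
ΔL = −10·log₁₀(0.25) = +6.02 dB.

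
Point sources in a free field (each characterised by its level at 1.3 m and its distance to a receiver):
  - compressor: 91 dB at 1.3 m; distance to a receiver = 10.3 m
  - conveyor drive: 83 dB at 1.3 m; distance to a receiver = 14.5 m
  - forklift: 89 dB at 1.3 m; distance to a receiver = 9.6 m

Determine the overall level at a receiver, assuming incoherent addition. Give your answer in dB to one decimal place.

First find each source's level at the receiver (point-source: −20·log₁₀(r/r_ref)), then combine on an intensity basis.
compressor: 91 − 20·log₁₀(10.3/1.3) = 91 − 17.98 = 73.02 dB.
conveyor drive: 83 − 20·log₁₀(14.5/1.3) = 83 − 20.95 = 62.05 dB.
forklift: 89 − 20·log₁₀(9.6/1.3) = 89 − 17.37 = 71.63 dB.
Σ 10^(L/10) = 3.622e+07 → L_total = 10·log₁₀(3.622e+07) = 75.59 dB.

75.6 dB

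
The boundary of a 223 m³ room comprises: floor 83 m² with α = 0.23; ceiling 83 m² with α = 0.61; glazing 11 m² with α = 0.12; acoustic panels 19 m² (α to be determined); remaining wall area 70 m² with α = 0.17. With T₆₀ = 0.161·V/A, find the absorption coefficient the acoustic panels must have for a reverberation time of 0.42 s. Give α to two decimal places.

0.13

A = 0.161·V/T₆₀ = 0.161·223/0.42 = 85.48 m² sabins.
Absorption from the other surfaces = 83·0.23 + 83·0.61 + 11·0.12 + 70·0.17 = 82.94 m², so the acoustic panels must supply 2.54 m² over 19 m².
α = 2.54/19 = 0.134.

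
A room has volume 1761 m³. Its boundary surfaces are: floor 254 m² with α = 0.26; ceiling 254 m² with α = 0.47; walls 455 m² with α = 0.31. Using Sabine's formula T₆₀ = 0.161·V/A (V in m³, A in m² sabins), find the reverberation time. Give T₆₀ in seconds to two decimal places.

0.87 s

A = Σ Sᵢαᵢ = 254·0.26 + 254·0.47 + 455·0.31 = 326.47 m².
T₆₀ = 0.161·V/A = 0.161·1761/326.47 = 0.868 s.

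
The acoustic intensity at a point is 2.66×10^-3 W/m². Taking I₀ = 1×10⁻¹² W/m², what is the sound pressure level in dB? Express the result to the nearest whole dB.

94 dB

I/I₀ = 2.66×10^-3/10⁻¹² = 2.66×10^9, and L = 10·log₁₀(I/I₀).
L = 10·(0.4249 + 9) = 94.25 dB.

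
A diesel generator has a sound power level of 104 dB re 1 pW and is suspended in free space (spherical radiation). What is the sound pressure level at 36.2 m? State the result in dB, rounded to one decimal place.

Free-field spherical radiation: L_p = L_w − 10·log₁₀(4π·r²), r = 36.2 m.
4π·r² = 1.647e+04 m², 10·log₁₀ of that is 42.166 dB.
L_p = 104 − 42.166 = 61.83 dB.

61.8 dB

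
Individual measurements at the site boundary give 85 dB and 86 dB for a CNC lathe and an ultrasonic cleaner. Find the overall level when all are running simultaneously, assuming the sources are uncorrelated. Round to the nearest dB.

89 dB

For uncorrelated sources the intensities add, so convert each level to linear form, sum, and take 10·log₁₀ of the total.
Σ 10^(L/10) = 10^(85/10) + 10^(86/10) = 7.143e+08.
L_total = 10·log₁₀(7.143e+08) = 88.54 dB.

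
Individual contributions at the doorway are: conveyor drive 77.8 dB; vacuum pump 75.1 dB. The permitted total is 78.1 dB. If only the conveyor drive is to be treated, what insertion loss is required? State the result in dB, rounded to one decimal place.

2.7 dB

The untreated sources together contribute 10^(75.1/10) = 3.236e+07, i.e. 75.10 dB.
To meet 78.1 dB overall, the treated conveyor drive may contribute at most 10^(78.1/10) − 3.236e+07 = 3.221e+07, i.e. 75.08 dB.
Required insertion loss = 77.8 − 75.08 = 2.72 dB.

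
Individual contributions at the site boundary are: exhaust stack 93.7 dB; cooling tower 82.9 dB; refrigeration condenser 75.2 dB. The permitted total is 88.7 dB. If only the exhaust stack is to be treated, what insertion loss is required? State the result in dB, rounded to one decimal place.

The untreated sources together contribute 10^(82.9/10) + 10^(75.2/10) = 2.281e+08, i.e. 83.58 dB.
The limit corresponds to 10^(88.7/10) = 7.413e+08; subtracting the fixed part leaves 5.132e+08 for the exhaust stack, i.e. 87.10 dB.
Required insertion loss = 93.7 − 87.10 = 6.60 dB.

6.6 dB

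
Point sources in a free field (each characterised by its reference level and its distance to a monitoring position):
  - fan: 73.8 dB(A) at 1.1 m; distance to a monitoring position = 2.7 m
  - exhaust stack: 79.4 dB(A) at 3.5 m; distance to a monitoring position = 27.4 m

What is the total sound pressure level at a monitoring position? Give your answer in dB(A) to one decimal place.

67.3 dB(A)

Apply inverse-square spreading to bring every level to the receiver, then sum 10^(L/10).
fan: 73.8 − 20·log₁₀(2.7/1.1) = 73.8 − 7.80 = 66.00 dB(A).
exhaust stack: 79.4 − 20·log₁₀(27.4/3.5) = 79.4 − 17.87 = 61.53 dB(A).
Σ 10^(L/10) = 5.403e+06 → L_total = 10·log₁₀(5.403e+06) = 67.33 dB(A).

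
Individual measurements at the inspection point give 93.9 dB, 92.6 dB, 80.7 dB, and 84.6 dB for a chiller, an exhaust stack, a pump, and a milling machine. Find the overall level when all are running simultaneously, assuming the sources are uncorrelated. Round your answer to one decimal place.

96.7 dB

For uncorrelated sources the intensities add, so convert each level to linear form, sum, and take 10·log₁₀ of the total.
Σ 10^(L/10) = 10^(93.9/10) + 10^(92.6/10) + 10^(80.7/10) + 10^(84.6/10) = 4.680e+09.
L_total = 10·log₁₀(4.680e+09) = 96.70 dB.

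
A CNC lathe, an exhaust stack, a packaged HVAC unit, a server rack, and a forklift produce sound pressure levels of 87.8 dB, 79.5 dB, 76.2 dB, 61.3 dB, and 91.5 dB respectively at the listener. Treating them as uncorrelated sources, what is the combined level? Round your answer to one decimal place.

For uncorrelated sources the intensities add, so convert each level to linear form, sum, and take 10·log₁₀ of the total.
Σ 10^(L/10) = 10^(87.8/10) + 10^(79.5/10) + 10^(76.2/10) + 10^(61.3/10) + 10^(91.5/10) = 2.147e+09.
L_total = 10·log₁₀(2.147e+09) = 93.32 dB.

93.3 dB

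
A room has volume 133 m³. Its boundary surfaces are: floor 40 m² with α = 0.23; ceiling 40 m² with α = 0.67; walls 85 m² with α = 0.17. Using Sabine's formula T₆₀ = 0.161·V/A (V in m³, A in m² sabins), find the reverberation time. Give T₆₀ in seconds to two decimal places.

Total absorption A = 40·0.23 + 40·0.67 + 85·0.17 = 50.45 m² sabins.
T₆₀ = 0.161·V/A = 0.161·133/50.45 = 0.424 s.

0.42 s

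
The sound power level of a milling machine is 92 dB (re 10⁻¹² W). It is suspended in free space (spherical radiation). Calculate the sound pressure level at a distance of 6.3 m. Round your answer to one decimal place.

L_p = L_w − 10·log₁₀(4π·r²) with r = 6.3 m.
4π·r² = 498.8 m², 10·log₁₀ of that is 26.979 dB.
L_p = 92 − 26.979 = 65.02 dB.

65.0 dB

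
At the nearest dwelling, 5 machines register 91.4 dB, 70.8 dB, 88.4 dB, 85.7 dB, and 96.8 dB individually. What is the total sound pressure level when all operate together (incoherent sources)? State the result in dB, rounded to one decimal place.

98.6 dB

Incoherent sources combine by intensity addition: L_total = 10·log₁₀(Σ 10^(L_i/10)).
Σ 10^(L/10) = 10^(91.4/10) + 10^(70.8/10) + 10^(88.4/10) + 10^(85.7/10) + 10^(96.8/10) = 7.242e+09.
L_total = 10·log₁₀(7.242e+09) = 98.60 dB.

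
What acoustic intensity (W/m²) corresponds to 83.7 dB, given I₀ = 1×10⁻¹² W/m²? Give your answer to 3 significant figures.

L = 10·log₁₀(I/I₀) ⇒ I = I₀·10^(L/10) = 10⁻¹² × 10^8.37.

0.000234 W/m²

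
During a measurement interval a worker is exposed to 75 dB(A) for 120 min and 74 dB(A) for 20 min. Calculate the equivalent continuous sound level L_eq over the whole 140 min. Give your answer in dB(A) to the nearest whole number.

75 dB(A)

Weight each interval's intensity by its duration and average over T = 140 min:
Σ tᵢ·10^(Lᵢ/10) = 120·10^(75/10) + 20·10^(74/10) = 4.297e+09.
L_eq = 10·log₁₀(4.297e+09/140) = 74.87 dB(A).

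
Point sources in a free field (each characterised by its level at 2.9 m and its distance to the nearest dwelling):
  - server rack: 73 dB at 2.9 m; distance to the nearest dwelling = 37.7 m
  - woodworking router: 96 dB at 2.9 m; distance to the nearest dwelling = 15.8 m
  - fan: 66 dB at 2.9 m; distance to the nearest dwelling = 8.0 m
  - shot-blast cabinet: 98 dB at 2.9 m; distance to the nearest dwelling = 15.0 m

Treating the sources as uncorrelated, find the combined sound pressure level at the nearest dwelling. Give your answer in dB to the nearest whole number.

Propagate each source to the receiver with L = L_ref − 20·log₁₀(r/r_ref), then add intensities.
server rack: 73 − 20·log₁₀(37.7/2.9) = 73 − 22.28 = 50.72 dB.
woodworking router: 96 − 20·log₁₀(15.8/2.9) = 96 − 14.73 = 81.27 dB.
fan: 66 − 20·log₁₀(8.0/2.9) = 66 − 8.81 = 57.19 dB.
shot-blast cabinet: 98 − 20·log₁₀(15.0/2.9) = 98 − 14.27 = 83.73 dB.
Σ 10^(L/10) = 3.706e+08 → L_total = 10·log₁₀(3.706e+08) = 85.69 dB.

86 dB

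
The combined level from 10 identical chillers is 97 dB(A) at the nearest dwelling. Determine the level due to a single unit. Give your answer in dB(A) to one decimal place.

10 equal contributions raise the level by 10·log₁₀ 10 = 10.000 dB, so each unit alone gives 97 − 10.000.

87.0 dB(A)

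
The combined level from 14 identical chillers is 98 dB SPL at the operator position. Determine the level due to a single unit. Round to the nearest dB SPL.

87 dB SPL

Dividing the total intensity by 14 lowers the level by 10·log₁₀ 14 = 11.461 dB: L₁ = 98 − 11.461.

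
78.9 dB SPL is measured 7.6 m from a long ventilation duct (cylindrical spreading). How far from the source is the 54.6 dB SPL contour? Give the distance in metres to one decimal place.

The 24.3 dB drop corresponds to a distance ratio of 10^(24.3/10) for a line source.
r₂ = 7.6·10^((78.9−54.6)/10) = 7.6·10^(24.3/10) = 2045.57 m.

2045.6 m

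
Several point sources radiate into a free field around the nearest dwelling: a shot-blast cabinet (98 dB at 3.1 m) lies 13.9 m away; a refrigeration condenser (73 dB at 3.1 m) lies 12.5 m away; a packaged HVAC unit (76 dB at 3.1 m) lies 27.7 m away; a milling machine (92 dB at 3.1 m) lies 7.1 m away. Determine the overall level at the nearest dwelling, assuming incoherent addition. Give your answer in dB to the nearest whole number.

88 dB

First find each source's level at the receiver (point-source: −20·log₁₀(r/r_ref)), then combine on an intensity basis.
shot-blast cabinet: 98 − 20·log₁₀(13.9/3.1) = 98 − 13.03 = 84.97 dB.
refrigeration condenser: 73 − 20·log₁₀(12.5/3.1) = 73 − 12.11 = 60.89 dB.
packaged HVAC unit: 76 − 20·log₁₀(27.7/3.1) = 76 − 19.02 = 56.98 dB.
milling machine: 92 − 20·log₁₀(7.1/3.1) = 92 − 7.20 = 84.80 dB.
Σ 10^(L/10) = 6.177e+08 → L_total = 10·log₁₀(6.177e+08) = 87.91 dB.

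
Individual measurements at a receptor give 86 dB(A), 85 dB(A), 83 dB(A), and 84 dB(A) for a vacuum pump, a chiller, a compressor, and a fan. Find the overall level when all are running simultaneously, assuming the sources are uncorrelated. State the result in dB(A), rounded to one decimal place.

90.7 dB(A)

For uncorrelated sources the intensities add, so convert each level to linear form, sum, and take 10·log₁₀ of the total.
Σ 10^(L/10) = 10^(86/10) + 10^(85/10) + 10^(83/10) + 10^(84/10) = 1.165e+09.
L_total = 10·log₁₀(1.165e+09) = 90.66 dB(A).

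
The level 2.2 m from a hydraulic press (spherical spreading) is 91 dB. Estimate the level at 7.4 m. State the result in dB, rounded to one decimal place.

Spherical spreading from a point source gives a 20·log₁₀(r₂/r₁) drop.
L₂ = 91 − 20·log₁₀(7.4/2.2) = 91 − 10.536 = 80.46 dB.

80.5 dB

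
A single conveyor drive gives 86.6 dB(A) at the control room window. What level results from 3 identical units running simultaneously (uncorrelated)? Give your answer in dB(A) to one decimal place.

91.4 dB(A)

N identical incoherent sources raise the level by 10·log₁₀ N.
L_total = 86.6 + 10·log₁₀(3) = 86.6 + 4.771 = 91.37 dB(A).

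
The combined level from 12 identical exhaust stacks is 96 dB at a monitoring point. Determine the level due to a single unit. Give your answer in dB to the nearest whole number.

Dividing the total intensity by 12 lowers the level by 10·log₁₀ 12 = 10.792 dB: L₁ = 96 − 10.792.

85 dB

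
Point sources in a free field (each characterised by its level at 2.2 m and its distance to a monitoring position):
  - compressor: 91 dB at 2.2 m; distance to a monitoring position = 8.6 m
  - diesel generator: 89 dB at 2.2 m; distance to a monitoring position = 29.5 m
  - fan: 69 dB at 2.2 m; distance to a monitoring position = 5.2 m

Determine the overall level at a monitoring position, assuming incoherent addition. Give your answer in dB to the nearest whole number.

79 dB

Apply inverse-square spreading to bring every level to the receiver, then sum 10^(L/10).
compressor: 91 − 20·log₁₀(8.6/2.2) = 91 − 11.84 = 79.16 dB.
diesel generator: 89 − 20·log₁₀(29.5/2.2) = 89 − 22.55 = 66.45 dB.
fan: 69 − 20·log₁₀(5.2/2.2) = 69 − 7.47 = 61.53 dB.
Σ 10^(L/10) = 8.822e+07 → L_total = 10·log₁₀(8.822e+07) = 79.46 dB.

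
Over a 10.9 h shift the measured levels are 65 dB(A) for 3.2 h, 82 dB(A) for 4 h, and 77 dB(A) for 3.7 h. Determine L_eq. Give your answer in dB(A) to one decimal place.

The energy average is taken in the linear domain: L_eq = 10·log₁₀[(Σ tᵢ·10^(Lᵢ/10))/T], T = 10.9 h.
Σ tᵢ·10^(Lᵢ/10) = 3.2·10^(65/10) + 4·10^(82/10) + 3.7·10^(77/10) = 8.295e+08.
L_eq = 10·log₁₀(8.295e+08/10.9) = 78.81 dB(A).

78.8 dB(A)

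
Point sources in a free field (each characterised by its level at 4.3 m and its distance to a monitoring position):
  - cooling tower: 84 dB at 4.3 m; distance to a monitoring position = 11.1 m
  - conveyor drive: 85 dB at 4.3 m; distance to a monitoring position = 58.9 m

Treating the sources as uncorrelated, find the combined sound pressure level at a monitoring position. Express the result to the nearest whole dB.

76 dB

Propagate each source to the receiver with L = L_ref − 20·log₁₀(r/r_ref), then add intensities.
cooling tower: 84 − 20·log₁₀(11.1/4.3) = 84 − 8.24 = 75.76 dB.
conveyor drive: 85 − 20·log₁₀(58.9/4.3) = 85 − 22.73 = 62.27 dB.
Σ 10^(L/10) = 3.938e+07 → L_total = 10·log₁₀(3.938e+07) = 75.95 dB.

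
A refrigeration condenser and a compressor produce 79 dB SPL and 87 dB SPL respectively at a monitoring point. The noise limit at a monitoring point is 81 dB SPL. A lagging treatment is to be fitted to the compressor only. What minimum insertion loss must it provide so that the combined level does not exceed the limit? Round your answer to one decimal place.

Everything except the compressor sums to 10^(79/10) = 7.943e+07 in linear terms, 79.00 dB SPL.
To meet 81 dB SPL overall, the treated compressor may contribute at most 10^(81/10) − 7.943e+07 = 4.646e+07, i.e. 76.67 dB SPL.
So the compressor must be reduced from 87 to 76.67 dB SPL: IL = 10.33 dB.

10.3 dB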